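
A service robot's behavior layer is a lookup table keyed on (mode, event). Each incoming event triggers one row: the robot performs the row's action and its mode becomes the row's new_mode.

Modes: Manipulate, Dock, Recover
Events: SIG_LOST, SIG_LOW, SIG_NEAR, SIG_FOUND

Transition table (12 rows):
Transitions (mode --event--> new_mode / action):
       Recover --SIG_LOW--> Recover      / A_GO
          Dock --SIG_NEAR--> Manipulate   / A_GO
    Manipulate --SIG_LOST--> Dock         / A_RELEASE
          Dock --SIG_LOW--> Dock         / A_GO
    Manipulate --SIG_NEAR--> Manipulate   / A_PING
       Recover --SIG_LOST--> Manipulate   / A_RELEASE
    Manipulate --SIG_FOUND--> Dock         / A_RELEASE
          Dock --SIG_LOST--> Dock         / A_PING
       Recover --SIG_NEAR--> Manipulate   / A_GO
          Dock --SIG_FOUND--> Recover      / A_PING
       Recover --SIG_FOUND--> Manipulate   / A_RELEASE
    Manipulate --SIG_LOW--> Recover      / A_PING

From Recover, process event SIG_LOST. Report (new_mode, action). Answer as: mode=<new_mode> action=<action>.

mode=Manipulate action=A_RELEASE

current mode = Recover; filter table to that mode:
  (Recover, SIG_LOW) → (Recover, A_GO)
  (Recover, SIG_LOST) → (Manipulate, A_RELEASE)  ← event matches
  (Recover, SIG_NEAR) → (Manipulate, A_GO)
  (Recover, SIG_FOUND) → (Manipulate, A_RELEASE)
event = SIG_LOST selects (Manipulate, A_RELEASE)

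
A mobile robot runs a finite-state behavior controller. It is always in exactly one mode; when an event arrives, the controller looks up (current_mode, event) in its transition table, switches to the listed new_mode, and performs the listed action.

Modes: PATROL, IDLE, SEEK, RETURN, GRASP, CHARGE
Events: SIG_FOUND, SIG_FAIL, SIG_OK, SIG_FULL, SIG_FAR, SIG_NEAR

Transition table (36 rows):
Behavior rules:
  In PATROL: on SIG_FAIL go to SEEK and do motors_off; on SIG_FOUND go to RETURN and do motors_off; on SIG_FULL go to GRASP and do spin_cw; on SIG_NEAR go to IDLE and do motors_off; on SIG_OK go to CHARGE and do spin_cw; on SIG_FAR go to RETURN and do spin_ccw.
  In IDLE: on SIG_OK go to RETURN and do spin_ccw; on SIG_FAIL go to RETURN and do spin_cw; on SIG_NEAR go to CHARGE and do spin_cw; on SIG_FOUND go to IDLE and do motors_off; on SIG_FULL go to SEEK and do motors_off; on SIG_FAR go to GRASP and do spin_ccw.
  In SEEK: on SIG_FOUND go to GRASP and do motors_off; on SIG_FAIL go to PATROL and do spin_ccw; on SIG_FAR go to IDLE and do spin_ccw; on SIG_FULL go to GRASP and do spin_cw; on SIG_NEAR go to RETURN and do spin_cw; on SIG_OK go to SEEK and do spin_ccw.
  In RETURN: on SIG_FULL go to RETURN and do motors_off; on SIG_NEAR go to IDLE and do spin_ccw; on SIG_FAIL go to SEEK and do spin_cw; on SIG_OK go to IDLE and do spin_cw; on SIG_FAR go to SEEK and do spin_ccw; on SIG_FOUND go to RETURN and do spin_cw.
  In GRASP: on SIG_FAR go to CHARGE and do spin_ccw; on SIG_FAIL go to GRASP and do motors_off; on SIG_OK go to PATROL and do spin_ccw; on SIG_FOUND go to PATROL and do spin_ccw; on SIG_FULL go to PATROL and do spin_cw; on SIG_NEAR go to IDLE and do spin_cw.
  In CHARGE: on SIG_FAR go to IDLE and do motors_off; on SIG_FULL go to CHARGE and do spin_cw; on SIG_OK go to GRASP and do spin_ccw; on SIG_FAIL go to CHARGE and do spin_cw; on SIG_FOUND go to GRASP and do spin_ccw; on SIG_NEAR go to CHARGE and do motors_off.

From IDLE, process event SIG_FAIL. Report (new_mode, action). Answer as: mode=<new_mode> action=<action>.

mode=RETURN action=spin_cw

current mode = IDLE; filter table to that mode:
  (IDLE, SIG_OK) → (RETURN, spin_ccw)
  (IDLE, SIG_FAIL) → (RETURN, spin_cw)  ← event matches
  (IDLE, SIG_NEAR) → (CHARGE, spin_cw)
  (IDLE, SIG_FOUND) → (IDLE, motors_off)
  (IDLE, SIG_FULL) → (SEEK, motors_off)
  (IDLE, SIG_FAR) → (GRASP, spin_ccw)
event = SIG_FAIL selects (RETURN, spin_cw)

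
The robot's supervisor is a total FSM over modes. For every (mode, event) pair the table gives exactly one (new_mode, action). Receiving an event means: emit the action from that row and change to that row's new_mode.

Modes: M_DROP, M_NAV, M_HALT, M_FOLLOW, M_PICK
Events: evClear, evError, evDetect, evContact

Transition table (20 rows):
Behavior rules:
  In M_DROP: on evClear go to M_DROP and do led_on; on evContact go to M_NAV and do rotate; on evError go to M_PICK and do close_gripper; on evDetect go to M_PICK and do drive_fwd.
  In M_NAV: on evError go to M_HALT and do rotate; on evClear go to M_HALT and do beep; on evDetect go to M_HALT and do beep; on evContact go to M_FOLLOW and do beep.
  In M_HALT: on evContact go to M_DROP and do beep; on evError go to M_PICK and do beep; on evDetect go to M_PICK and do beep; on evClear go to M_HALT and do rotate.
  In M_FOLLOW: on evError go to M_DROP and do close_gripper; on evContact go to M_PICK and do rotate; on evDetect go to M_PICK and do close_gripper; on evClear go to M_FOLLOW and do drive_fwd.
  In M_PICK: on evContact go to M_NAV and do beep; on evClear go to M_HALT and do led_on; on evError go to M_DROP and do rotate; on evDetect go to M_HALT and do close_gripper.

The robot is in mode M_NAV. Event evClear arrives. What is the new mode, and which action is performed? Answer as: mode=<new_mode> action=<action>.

current mode = M_NAV; filter table to that mode:
  (M_NAV, evError) → (M_HALT, rotate)
  (M_NAV, evClear) → (M_HALT, beep)  ← event matches
  (M_NAV, evDetect) → (M_HALT, beep)
  (M_NAV, evContact) → (M_FOLLOW, beep)
event = evClear selects (M_HALT, beep)

mode=M_HALT action=beep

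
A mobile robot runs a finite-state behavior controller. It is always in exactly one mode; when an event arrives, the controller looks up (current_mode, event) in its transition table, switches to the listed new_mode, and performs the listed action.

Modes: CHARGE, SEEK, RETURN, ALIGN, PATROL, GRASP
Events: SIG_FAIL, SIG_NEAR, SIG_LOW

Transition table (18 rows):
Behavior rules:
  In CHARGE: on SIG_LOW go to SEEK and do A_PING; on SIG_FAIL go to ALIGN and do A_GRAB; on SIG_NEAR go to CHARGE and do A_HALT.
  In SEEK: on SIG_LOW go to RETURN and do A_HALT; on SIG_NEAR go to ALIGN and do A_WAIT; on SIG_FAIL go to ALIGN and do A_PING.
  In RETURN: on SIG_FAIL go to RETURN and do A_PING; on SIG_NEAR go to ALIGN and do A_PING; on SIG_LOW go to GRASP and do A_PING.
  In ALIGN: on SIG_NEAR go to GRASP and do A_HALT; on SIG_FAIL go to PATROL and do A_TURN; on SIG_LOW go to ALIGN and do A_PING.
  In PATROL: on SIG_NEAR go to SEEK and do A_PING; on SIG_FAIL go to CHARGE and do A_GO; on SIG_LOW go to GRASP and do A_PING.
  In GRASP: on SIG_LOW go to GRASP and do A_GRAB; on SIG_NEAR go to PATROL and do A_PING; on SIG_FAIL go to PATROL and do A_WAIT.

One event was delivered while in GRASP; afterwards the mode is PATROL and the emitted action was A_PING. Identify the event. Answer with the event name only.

SIG_NEAR

try SIG_FAIL: (GRASP, SIG_FAIL) → (PATROL, A_WAIT)
try SIG_NEAR: (GRASP, SIG_NEAR) → (PATROL, A_PING)  ← matches
try SIG_LOW: (GRASP, SIG_LOW) → (GRASP, A_GRAB)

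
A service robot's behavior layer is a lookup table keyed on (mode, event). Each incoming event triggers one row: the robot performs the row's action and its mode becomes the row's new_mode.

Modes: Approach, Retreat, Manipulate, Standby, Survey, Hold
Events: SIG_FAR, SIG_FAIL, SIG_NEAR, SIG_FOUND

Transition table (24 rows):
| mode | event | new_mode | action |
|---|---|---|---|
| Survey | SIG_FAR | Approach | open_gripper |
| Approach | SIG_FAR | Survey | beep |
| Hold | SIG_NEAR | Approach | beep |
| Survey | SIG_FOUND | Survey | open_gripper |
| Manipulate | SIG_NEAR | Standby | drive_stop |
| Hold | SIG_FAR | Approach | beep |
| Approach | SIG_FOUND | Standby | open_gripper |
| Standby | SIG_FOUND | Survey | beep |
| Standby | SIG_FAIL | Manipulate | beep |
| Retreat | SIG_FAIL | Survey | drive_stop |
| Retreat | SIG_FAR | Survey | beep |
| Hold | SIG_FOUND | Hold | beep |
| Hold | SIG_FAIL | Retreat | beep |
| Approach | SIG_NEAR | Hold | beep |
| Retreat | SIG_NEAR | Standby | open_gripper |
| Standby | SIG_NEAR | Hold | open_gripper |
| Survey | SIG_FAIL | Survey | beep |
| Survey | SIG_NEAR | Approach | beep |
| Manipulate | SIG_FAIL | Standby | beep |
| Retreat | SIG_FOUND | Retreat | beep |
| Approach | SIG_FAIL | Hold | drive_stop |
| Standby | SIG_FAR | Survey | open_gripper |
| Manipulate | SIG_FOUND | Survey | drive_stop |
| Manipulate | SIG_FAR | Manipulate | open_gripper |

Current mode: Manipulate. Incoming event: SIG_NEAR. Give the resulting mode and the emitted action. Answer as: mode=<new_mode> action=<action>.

current mode = Manipulate; filter table to that mode:
  (Manipulate, SIG_NEAR) → (Standby, drive_stop)  ← event matches
  (Manipulate, SIG_FAIL) → (Standby, beep)
  (Manipulate, SIG_FOUND) → (Survey, drive_stop)
  (Manipulate, SIG_FAR) → (Manipulate, open_gripper)
event = SIG_NEAR selects (Standby, drive_stop)

mode=Standby action=drive_stop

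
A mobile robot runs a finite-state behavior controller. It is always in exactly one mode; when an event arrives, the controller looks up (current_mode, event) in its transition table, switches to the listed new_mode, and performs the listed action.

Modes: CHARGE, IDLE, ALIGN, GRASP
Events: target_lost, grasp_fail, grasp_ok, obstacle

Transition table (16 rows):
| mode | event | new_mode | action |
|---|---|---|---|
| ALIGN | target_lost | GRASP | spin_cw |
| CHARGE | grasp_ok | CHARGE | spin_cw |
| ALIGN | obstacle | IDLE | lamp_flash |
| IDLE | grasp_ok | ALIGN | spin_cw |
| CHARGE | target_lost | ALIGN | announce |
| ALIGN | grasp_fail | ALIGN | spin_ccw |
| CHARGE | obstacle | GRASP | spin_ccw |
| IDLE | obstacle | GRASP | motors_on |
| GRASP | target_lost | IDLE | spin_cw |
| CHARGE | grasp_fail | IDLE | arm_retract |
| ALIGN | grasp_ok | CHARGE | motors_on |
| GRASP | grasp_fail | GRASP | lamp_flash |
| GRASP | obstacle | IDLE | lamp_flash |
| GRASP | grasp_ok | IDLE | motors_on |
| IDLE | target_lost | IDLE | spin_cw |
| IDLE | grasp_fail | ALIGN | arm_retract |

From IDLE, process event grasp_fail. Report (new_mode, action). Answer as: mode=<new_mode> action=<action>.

mode=ALIGN action=arm_retract

current mode = IDLE; filter table to that mode:
  (IDLE, grasp_ok) → (ALIGN, spin_cw)
  (IDLE, obstacle) → (GRASP, motors_on)
  (IDLE, target_lost) → (IDLE, spin_cw)
  (IDLE, grasp_fail) → (ALIGN, arm_retract)  ← event matches
event = grasp_fail selects (ALIGN, arm_retract)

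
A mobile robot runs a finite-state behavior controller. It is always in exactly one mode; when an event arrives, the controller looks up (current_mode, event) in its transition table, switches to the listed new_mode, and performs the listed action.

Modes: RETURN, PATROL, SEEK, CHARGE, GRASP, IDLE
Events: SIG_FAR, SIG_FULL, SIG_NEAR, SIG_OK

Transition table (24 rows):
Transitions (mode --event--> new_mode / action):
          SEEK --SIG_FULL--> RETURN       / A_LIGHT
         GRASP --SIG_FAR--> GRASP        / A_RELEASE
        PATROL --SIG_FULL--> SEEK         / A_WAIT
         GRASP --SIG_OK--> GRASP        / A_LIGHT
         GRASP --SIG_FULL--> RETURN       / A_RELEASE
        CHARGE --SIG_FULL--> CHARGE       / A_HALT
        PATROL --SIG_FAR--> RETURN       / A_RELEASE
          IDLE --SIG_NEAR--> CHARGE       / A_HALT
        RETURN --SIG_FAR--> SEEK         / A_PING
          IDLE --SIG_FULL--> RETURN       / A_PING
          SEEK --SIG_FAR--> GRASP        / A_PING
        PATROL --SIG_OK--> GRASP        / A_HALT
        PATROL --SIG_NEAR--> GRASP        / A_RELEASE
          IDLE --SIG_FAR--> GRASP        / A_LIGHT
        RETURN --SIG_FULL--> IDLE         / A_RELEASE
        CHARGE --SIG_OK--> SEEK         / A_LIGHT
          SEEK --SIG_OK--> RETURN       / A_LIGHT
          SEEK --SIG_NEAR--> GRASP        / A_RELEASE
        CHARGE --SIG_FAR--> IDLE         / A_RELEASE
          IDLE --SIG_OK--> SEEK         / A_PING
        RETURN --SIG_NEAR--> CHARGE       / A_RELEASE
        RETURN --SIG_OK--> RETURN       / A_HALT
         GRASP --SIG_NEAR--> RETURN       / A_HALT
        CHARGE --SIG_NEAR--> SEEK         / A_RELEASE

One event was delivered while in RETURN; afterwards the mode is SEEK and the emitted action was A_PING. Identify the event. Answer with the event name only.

SIG_FAR

try SIG_FAR: (RETURN, SIG_FAR) → (SEEK, A_PING)  ← matches
try SIG_FULL: (RETURN, SIG_FULL) → (IDLE, A_RELEASE)
try SIG_NEAR: (RETURN, SIG_NEAR) → (CHARGE, A_RELEASE)
try SIG_OK: (RETURN, SIG_OK) → (RETURN, A_HALT)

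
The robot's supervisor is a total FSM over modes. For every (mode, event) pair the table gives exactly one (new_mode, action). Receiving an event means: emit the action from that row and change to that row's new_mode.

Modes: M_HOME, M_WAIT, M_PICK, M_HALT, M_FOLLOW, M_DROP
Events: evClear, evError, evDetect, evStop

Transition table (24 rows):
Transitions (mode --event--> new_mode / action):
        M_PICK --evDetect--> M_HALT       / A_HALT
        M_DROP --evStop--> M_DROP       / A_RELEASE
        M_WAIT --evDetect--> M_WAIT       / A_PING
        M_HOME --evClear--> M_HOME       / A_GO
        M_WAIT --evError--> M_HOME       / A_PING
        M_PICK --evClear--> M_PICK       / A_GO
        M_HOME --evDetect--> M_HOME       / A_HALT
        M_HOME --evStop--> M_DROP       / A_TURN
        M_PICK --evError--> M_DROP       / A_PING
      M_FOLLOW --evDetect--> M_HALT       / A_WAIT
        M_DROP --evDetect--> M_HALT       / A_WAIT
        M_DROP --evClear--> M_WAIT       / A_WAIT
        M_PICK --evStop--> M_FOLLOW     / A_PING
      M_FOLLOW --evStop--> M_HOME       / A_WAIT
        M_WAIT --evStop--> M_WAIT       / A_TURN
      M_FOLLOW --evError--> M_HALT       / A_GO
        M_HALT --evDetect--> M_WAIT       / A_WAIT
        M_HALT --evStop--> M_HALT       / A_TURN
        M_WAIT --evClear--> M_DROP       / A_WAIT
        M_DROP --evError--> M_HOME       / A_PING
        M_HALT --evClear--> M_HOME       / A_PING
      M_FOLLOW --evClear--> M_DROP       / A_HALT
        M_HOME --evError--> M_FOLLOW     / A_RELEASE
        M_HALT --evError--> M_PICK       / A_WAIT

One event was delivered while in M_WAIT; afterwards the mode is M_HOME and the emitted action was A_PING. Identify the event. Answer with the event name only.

try evClear: (M_WAIT, evClear) → (M_DROP, A_WAIT)
try evError: (M_WAIT, evError) → (M_HOME, A_PING)  ← matches
try evDetect: (M_WAIT, evDetect) → (M_WAIT, A_PING)
try evStop: (M_WAIT, evStop) → (M_WAIT, A_TURN)

evError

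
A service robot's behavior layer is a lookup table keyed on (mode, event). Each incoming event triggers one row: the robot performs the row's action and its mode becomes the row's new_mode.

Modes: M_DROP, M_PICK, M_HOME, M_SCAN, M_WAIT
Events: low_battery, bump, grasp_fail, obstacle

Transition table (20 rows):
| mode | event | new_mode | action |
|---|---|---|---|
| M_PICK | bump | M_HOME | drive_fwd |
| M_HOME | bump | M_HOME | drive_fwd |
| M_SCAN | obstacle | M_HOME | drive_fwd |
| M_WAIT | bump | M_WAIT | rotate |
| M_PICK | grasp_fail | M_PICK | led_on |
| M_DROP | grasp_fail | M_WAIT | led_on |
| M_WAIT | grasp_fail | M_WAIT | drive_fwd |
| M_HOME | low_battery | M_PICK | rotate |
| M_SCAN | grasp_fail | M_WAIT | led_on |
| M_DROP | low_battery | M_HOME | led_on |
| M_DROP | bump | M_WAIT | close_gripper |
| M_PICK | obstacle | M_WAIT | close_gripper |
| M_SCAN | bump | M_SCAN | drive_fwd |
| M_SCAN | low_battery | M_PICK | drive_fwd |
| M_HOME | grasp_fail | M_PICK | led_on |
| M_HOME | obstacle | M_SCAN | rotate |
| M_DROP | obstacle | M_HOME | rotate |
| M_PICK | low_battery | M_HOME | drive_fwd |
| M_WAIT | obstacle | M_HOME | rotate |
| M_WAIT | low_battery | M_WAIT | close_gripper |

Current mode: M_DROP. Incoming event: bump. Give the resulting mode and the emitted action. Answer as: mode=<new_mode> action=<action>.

current mode = M_DROP; filter table to that mode:
  (M_DROP, grasp_fail) → (M_WAIT, led_on)
  (M_DROP, low_battery) → (M_HOME, led_on)
  (M_DROP, bump) → (M_WAIT, close_gripper)  ← event matches
  (M_DROP, obstacle) → (M_HOME, rotate)
event = bump selects (M_WAIT, close_gripper)

mode=M_WAIT action=close_gripper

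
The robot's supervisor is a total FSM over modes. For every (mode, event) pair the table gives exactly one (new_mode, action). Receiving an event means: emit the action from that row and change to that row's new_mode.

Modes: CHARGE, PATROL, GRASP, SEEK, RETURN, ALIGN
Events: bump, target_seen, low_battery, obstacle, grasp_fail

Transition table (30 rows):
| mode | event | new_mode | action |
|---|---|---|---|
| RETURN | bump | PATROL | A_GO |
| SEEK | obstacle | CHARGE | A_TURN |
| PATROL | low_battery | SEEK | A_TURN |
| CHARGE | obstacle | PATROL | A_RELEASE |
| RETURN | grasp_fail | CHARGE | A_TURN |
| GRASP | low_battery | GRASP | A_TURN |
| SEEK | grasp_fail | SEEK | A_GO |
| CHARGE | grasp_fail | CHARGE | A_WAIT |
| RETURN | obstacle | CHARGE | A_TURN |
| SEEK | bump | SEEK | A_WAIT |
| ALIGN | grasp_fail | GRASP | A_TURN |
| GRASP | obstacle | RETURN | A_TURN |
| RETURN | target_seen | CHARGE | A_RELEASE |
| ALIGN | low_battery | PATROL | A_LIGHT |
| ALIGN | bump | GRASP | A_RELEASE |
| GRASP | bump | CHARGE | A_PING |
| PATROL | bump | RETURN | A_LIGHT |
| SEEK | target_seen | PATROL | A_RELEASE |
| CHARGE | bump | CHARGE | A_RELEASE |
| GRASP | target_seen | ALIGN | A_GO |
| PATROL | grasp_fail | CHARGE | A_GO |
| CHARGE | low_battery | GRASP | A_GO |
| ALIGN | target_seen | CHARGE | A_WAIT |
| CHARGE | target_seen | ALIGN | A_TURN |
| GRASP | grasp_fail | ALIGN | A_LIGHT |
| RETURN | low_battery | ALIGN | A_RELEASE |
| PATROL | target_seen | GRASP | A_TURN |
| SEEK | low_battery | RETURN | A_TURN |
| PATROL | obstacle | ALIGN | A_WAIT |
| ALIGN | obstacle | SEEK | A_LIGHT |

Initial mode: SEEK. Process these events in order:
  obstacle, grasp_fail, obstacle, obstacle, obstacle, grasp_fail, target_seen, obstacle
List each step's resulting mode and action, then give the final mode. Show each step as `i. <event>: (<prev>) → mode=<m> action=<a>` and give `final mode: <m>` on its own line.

1. obstacle: (SEEK) → mode=CHARGE action=A_TURN
2. grasp_fail: (CHARGE) → mode=CHARGE action=A_WAIT
3. obstacle: (CHARGE) → mode=PATROL action=A_RELEASE
4. obstacle: (PATROL) → mode=ALIGN action=A_WAIT
5. obstacle: (ALIGN) → mode=SEEK action=A_LIGHT
6. grasp_fail: (SEEK) → mode=SEEK action=A_GO
7. target_seen: (SEEK) → mode=PATROL action=A_RELEASE
8. obstacle: (PATROL) → mode=ALIGN action=A_WAIT

final mode: ALIGN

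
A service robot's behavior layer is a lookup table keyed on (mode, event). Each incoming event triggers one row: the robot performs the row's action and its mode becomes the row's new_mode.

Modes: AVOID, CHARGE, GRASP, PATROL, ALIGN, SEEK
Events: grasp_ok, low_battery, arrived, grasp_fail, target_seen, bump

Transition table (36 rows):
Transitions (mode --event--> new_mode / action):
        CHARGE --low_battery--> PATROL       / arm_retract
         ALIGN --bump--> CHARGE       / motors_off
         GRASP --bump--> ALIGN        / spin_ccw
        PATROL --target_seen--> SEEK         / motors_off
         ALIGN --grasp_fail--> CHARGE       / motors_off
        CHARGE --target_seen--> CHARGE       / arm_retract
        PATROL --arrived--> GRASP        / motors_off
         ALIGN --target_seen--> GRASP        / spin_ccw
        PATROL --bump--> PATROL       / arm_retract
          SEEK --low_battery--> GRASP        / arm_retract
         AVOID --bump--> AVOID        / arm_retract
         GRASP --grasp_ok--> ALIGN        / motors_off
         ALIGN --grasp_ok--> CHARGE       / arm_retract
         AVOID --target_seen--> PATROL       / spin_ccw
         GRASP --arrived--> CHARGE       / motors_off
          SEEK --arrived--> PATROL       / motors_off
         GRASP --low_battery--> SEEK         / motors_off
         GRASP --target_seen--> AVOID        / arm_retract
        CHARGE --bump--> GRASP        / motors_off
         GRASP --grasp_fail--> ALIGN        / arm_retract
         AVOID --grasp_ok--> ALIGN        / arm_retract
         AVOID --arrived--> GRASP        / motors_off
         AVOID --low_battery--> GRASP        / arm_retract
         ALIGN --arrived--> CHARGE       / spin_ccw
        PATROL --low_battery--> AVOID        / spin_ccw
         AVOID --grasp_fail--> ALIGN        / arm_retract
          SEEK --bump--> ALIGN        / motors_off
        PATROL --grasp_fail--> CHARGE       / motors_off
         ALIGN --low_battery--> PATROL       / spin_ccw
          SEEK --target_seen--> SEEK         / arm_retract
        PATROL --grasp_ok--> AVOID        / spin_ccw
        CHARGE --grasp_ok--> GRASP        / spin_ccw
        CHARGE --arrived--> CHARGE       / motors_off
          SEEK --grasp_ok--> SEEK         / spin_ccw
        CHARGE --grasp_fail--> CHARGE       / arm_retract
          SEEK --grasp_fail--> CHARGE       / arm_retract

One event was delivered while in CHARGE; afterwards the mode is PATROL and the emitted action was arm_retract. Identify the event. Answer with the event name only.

low_battery

try grasp_ok: (CHARGE, grasp_ok) → (GRASP, spin_ccw)
try low_battery: (CHARGE, low_battery) → (PATROL, arm_retract)  ← matches
try arrived: (CHARGE, arrived) → (CHARGE, motors_off)
try grasp_fail: (CHARGE, grasp_fail) → (CHARGE, arm_retract)
try target_seen: (CHARGE, target_seen) → (CHARGE, arm_retract)
try bump: (CHARGE, bump) → (GRASP, motors_off)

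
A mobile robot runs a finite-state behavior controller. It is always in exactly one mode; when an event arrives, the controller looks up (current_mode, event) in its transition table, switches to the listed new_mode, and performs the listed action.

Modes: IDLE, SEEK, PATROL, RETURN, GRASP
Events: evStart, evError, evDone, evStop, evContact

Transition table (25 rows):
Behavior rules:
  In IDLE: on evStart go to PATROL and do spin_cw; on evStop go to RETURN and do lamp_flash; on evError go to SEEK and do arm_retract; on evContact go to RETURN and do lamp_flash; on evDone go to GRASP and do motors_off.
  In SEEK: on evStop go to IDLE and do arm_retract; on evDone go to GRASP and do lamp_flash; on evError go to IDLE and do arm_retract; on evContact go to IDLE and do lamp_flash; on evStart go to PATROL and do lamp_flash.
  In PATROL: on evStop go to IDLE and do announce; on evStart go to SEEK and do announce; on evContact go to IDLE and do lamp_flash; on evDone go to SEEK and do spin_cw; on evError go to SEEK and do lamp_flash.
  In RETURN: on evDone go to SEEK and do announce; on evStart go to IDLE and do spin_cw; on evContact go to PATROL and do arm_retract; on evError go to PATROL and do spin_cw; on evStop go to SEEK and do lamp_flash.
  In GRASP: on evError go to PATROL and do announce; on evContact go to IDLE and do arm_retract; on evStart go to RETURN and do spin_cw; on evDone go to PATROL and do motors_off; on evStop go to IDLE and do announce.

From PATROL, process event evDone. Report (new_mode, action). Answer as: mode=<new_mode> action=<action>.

current mode = PATROL; filter table to that mode:
  (PATROL, evStop) → (IDLE, announce)
  (PATROL, evStart) → (SEEK, announce)
  (PATROL, evContact) → (IDLE, lamp_flash)
  (PATROL, evDone) → (SEEK, spin_cw)  ← event matches
  (PATROL, evError) → (SEEK, lamp_flash)
event = evDone selects (SEEK, spin_cw)

mode=SEEK action=spin_cw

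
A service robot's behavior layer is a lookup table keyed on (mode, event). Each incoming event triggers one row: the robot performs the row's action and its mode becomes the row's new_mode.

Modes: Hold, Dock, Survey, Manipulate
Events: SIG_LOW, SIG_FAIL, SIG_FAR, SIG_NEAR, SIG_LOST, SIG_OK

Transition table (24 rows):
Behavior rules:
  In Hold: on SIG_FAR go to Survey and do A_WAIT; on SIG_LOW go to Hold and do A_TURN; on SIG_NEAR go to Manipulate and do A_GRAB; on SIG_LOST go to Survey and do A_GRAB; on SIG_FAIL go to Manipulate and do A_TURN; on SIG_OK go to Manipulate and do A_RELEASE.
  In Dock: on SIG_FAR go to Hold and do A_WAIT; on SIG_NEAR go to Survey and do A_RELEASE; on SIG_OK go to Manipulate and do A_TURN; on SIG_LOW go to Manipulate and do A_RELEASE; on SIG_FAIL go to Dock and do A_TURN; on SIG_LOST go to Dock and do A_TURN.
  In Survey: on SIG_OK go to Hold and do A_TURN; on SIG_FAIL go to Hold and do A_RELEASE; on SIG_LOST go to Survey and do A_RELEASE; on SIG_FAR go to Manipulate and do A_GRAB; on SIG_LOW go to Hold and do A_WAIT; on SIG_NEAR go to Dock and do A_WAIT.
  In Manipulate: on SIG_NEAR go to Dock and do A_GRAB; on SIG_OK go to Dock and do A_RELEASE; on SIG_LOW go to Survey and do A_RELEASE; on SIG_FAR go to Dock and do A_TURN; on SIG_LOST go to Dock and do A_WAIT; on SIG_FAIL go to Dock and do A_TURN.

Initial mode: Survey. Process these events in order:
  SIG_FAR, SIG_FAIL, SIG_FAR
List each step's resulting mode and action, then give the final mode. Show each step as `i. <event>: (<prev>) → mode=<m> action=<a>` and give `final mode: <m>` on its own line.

1. SIG_FAR: (Survey) → mode=Manipulate action=A_GRAB
2. SIG_FAIL: (Manipulate) → mode=Dock action=A_TURN
3. SIG_FAR: (Dock) → mode=Hold action=A_WAIT

final mode: Hold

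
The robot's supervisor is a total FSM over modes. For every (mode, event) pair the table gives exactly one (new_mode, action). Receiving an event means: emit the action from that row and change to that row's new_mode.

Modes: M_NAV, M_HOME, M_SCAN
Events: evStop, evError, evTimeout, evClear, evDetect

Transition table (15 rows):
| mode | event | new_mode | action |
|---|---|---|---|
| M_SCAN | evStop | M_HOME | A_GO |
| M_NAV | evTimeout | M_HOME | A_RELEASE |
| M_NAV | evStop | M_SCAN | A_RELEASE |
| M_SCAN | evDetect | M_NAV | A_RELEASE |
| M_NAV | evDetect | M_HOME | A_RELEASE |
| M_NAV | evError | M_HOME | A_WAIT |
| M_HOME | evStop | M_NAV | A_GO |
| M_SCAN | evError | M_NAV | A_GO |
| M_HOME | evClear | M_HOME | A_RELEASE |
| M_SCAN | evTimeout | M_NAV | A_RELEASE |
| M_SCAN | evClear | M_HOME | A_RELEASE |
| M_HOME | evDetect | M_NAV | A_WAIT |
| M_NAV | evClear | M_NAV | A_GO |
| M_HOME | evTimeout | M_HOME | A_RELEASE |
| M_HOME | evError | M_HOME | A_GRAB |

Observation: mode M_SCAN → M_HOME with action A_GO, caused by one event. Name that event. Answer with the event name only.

evStop

try evStop: (M_SCAN, evStop) → (M_HOME, A_GO)  ← matches
try evError: (M_SCAN, evError) → (M_NAV, A_GO)
try evTimeout: (M_SCAN, evTimeout) → (M_NAV, A_RELEASE)
try evClear: (M_SCAN, evClear) → (M_HOME, A_RELEASE)
try evDetect: (M_SCAN, evDetect) → (M_NAV, A_RELEASE)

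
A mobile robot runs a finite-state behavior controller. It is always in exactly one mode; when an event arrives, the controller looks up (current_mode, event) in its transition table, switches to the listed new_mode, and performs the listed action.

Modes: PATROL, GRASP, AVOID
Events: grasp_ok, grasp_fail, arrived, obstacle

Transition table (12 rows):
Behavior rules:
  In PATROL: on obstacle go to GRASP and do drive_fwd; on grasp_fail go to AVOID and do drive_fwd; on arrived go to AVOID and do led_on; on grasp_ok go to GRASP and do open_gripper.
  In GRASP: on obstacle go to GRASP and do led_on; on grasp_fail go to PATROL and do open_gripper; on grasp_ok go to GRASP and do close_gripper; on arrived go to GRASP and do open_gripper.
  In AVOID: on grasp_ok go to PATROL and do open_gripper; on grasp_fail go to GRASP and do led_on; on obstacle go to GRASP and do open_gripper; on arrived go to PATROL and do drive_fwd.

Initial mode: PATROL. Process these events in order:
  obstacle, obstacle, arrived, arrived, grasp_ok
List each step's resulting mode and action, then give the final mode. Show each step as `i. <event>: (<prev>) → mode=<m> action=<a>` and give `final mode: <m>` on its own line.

final mode: GRASP

1. obstacle: (PATROL) → mode=GRASP action=drive_fwd
2. obstacle: (GRASP) → mode=GRASP action=led_on
3. arrived: (GRASP) → mode=GRASP action=open_gripper
4. arrived: (GRASP) → mode=GRASP action=open_gripper
5. grasp_ok: (GRASP) → mode=GRASP action=close_gripper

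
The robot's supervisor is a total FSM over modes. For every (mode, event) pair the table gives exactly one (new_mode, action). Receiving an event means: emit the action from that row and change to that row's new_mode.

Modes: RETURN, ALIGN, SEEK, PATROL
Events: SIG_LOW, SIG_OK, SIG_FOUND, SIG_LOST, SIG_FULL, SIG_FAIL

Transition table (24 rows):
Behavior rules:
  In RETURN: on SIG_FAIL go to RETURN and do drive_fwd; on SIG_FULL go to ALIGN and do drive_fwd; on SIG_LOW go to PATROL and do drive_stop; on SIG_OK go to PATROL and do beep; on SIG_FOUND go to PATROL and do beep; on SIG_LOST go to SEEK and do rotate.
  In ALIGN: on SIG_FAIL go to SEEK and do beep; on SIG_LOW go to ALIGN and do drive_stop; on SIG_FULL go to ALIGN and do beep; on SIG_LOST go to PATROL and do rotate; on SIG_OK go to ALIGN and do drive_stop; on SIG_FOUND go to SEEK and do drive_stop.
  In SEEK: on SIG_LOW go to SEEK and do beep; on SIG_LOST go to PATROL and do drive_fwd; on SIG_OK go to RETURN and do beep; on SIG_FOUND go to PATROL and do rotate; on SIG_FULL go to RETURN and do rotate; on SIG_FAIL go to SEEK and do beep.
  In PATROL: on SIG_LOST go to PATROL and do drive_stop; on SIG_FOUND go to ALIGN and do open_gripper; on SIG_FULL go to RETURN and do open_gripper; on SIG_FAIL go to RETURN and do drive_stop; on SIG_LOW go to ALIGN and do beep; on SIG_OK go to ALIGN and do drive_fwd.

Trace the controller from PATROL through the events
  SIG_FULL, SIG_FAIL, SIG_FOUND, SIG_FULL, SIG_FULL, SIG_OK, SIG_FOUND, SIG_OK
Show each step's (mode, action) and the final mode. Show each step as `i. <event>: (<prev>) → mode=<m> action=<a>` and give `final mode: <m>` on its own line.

final mode: RETURN

1. SIG_FULL: (PATROL) → mode=RETURN action=open_gripper
2. SIG_FAIL: (RETURN) → mode=RETURN action=drive_fwd
3. SIG_FOUND: (RETURN) → mode=PATROL action=beep
4. SIG_FULL: (PATROL) → mode=RETURN action=open_gripper
5. SIG_FULL: (RETURN) → mode=ALIGN action=drive_fwd
6. SIG_OK: (ALIGN) → mode=ALIGN action=drive_stop
7. SIG_FOUND: (ALIGN) → mode=SEEK action=drive_stop
8. SIG_OK: (SEEK) → mode=RETURN action=beep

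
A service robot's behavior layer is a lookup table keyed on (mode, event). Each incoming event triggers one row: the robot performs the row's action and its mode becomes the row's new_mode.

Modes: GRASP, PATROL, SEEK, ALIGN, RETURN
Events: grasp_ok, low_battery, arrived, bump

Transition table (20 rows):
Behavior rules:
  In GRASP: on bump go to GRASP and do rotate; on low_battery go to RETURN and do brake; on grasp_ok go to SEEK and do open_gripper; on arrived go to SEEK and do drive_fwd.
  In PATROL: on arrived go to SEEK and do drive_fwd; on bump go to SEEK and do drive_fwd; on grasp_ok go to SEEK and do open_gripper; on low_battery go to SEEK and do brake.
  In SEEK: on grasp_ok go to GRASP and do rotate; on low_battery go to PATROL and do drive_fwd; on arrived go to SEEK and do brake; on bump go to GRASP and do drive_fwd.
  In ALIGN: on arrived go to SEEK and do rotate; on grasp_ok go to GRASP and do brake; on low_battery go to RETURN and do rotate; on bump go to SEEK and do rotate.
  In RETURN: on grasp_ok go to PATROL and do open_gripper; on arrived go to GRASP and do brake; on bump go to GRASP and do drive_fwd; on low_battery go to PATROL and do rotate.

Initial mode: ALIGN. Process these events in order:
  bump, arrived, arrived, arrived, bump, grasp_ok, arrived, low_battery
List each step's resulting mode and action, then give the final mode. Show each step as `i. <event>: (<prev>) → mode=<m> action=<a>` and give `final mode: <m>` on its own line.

1. bump: (ALIGN) → mode=SEEK action=rotate
2. arrived: (SEEK) → mode=SEEK action=brake
3. arrived: (SEEK) → mode=SEEK action=brake
4. arrived: (SEEK) → mode=SEEK action=brake
5. bump: (SEEK) → mode=GRASP action=drive_fwd
6. grasp_ok: (GRASP) → mode=SEEK action=open_gripper
7. arrived: (SEEK) → mode=SEEK action=brake
8. low_battery: (SEEK) → mode=PATROL action=drive_fwd

final mode: PATROL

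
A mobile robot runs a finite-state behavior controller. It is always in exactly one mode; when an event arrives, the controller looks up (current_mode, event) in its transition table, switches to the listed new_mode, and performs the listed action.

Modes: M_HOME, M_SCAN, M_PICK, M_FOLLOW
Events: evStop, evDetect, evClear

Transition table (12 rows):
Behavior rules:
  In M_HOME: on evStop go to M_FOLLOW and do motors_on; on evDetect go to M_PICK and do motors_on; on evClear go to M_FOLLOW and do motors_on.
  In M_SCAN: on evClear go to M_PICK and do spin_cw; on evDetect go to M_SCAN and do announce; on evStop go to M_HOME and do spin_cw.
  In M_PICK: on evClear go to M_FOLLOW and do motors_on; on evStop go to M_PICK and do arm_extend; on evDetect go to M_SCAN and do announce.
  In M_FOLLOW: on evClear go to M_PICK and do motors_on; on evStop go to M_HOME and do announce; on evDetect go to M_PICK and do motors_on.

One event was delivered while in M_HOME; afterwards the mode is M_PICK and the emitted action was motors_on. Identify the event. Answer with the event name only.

try evStop: (M_HOME, evStop) → (M_FOLLOW, motors_on)
try evDetect: (M_HOME, evDetect) → (M_PICK, motors_on)  ← matches
try evClear: (M_HOME, evClear) → (M_FOLLOW, motors_on)

evDetect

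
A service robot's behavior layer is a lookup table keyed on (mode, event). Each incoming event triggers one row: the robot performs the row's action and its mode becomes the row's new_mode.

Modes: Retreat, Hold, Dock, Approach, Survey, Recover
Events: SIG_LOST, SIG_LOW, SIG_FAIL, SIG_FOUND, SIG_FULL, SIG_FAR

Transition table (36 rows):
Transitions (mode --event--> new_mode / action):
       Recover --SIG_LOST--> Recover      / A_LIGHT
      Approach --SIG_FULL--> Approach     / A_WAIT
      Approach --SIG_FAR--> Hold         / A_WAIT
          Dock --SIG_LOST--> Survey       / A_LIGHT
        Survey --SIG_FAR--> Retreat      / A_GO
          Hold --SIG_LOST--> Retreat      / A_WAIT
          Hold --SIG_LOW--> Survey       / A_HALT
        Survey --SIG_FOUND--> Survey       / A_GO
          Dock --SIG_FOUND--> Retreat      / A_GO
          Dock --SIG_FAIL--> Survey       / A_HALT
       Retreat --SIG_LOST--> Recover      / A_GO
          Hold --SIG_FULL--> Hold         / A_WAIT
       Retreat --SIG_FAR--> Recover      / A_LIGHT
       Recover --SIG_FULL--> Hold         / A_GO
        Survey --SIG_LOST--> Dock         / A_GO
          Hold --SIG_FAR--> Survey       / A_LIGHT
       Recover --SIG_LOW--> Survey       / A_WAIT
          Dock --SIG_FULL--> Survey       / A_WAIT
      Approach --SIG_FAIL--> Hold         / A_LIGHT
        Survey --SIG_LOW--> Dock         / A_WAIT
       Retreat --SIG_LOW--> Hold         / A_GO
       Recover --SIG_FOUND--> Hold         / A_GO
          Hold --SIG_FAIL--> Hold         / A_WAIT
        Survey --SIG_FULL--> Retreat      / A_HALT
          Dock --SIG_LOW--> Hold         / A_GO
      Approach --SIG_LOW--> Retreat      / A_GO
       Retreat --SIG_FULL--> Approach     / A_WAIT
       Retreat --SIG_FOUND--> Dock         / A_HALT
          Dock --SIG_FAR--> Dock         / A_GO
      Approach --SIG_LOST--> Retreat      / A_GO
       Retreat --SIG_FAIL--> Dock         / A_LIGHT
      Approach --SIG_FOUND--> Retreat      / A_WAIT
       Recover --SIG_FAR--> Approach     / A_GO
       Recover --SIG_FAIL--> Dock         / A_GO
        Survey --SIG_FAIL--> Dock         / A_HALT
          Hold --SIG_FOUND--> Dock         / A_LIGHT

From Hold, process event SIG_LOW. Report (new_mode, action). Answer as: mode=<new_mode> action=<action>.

mode=Survey action=A_HALT

current mode = Hold; filter table to that mode:
  (Hold, SIG_LOST) → (Retreat, A_WAIT)
  (Hold, SIG_LOW) → (Survey, A_HALT)  ← event matches
  (Hold, SIG_FULL) → (Hold, A_WAIT)
  (Hold, SIG_FAR) → (Survey, A_LIGHT)
  (Hold, SIG_FAIL) → (Hold, A_WAIT)
  (Hold, SIG_FOUND) → (Dock, A_LIGHT)
event = SIG_LOW selects (Survey, A_HALT)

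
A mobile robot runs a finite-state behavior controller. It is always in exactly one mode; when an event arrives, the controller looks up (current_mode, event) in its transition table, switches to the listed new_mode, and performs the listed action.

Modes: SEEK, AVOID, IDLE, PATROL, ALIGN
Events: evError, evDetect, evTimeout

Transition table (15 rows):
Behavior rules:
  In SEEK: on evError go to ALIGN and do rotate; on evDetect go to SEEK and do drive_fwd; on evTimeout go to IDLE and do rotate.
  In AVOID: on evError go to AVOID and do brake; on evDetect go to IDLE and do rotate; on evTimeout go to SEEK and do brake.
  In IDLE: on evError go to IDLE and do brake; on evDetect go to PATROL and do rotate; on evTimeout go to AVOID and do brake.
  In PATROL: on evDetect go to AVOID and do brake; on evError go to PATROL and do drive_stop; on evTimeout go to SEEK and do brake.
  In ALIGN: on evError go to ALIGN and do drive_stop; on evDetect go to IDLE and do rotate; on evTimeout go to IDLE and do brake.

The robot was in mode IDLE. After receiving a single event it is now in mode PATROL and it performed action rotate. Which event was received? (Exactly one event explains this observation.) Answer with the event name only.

evDetect

try evError: (IDLE, evError) → (IDLE, brake)
try evDetect: (IDLE, evDetect) → (PATROL, rotate)  ← matches
try evTimeout: (IDLE, evTimeout) → (AVOID, brake)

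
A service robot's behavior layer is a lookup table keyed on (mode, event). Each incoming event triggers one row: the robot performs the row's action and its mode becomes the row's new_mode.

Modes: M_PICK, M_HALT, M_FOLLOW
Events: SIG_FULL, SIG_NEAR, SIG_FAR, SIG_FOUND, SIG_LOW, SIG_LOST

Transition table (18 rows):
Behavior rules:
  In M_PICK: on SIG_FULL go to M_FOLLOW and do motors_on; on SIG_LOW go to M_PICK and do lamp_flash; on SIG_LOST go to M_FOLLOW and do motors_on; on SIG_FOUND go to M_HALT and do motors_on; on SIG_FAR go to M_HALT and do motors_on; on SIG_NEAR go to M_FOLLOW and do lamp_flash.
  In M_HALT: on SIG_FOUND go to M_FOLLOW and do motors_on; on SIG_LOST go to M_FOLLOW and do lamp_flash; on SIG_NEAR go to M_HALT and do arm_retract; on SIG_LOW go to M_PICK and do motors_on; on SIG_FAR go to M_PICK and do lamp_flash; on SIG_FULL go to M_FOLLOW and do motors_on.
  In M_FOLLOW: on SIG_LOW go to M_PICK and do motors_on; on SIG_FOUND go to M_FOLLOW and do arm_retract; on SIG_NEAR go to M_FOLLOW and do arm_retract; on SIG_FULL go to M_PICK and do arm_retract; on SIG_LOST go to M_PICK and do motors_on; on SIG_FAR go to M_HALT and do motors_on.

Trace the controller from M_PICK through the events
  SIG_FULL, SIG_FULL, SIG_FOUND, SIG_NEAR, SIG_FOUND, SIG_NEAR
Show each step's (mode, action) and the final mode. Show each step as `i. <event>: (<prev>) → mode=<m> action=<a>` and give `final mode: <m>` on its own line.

final mode: M_FOLLOW

1. SIG_FULL: (M_PICK) → mode=M_FOLLOW action=motors_on
2. SIG_FULL: (M_FOLLOW) → mode=M_PICK action=arm_retract
3. SIG_FOUND: (M_PICK) → mode=M_HALT action=motors_on
4. SIG_NEAR: (M_HALT) → mode=M_HALT action=arm_retract
5. SIG_FOUND: (M_HALT) → mode=M_FOLLOW action=motors_on
6. SIG_NEAR: (M_FOLLOW) → mode=M_FOLLOW action=arm_retract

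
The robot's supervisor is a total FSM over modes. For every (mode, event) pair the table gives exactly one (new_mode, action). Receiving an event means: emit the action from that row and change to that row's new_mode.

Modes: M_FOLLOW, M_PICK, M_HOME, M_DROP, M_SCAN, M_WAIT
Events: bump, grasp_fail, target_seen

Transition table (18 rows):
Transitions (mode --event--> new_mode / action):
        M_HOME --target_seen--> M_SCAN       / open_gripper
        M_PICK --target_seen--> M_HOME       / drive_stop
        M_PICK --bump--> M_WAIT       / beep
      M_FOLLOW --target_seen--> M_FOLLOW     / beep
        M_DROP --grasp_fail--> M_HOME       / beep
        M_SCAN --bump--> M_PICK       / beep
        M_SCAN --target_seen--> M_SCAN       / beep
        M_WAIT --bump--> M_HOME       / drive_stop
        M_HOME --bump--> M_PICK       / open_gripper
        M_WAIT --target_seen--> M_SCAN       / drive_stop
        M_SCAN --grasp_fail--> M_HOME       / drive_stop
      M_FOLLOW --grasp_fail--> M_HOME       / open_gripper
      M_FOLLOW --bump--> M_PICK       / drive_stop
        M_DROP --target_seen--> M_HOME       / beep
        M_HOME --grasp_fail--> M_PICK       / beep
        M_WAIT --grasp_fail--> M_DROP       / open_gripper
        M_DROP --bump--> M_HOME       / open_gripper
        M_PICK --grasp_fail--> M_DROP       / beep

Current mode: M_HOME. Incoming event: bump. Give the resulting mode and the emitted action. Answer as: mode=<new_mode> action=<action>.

current mode = M_HOME; filter table to that mode:
  (M_HOME, target_seen) → (M_SCAN, open_gripper)
  (M_HOME, bump) → (M_PICK, open_gripper)  ← event matches
  (M_HOME, grasp_fail) → (M_PICK, beep)
event = bump selects (M_PICK, open_gripper)

mode=M_PICK action=open_gripper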